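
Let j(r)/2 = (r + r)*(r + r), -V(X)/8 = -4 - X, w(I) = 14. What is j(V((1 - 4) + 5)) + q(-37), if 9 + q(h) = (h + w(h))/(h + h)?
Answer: 1363325/74 ≈ 18423.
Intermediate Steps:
q(h) = -9 + (14 + h)/(2*h) (q(h) = -9 + (h + 14)/(h + h) = -9 + (14 + h)/((2*h)) = -9 + (14 + h)*(1/(2*h)) = -9 + (14 + h)/(2*h))
V(X) = 32 + 8*X (V(X) = -8*(-4 - X) = 32 + 8*X)
j(r) = 8*r² (j(r) = 2*((r + r)*(r + r)) = 2*((2*r)*(2*r)) = 2*(4*r²) = 8*r²)
j(V((1 - 4) + 5)) + q(-37) = 8*(32 + 8*((1 - 4) + 5))² + (-17/2 + 7/(-37)) = 8*(32 + 8*(-3 + 5))² + (-17/2 + 7*(-1/37)) = 8*(32 + 8*2)² + (-17/2 - 7/37) = 8*(32 + 16)² - 643/74 = 8*48² - 643/74 = 8*2304 - 643/74 = 18432 - 643/74 = 1363325/74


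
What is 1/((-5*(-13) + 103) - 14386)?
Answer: -1/14218 ≈ -7.0333e-5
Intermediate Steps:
1/((-5*(-13) + 103) - 14386) = 1/((65 + 103) - 14386) = 1/(168 - 14386) = 1/(-14218) = -1/14218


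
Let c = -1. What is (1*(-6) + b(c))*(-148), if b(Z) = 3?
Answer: 444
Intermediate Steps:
(1*(-6) + b(c))*(-148) = (1*(-6) + 3)*(-148) = (-6 + 3)*(-148) = -3*(-148) = 444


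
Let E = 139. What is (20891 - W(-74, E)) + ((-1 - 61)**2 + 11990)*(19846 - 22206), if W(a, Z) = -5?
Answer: -37347344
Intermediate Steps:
(20891 - W(-74, E)) + ((-1 - 61)**2 + 11990)*(19846 - 22206) = (20891 - 1*(-5)) + ((-1 - 61)**2 + 11990)*(19846 - 22206) = (20891 + 5) + ((-62)**2 + 11990)*(-2360) = 20896 + (3844 + 11990)*(-2360) = 20896 + 15834*(-2360) = 20896 - 37368240 = -37347344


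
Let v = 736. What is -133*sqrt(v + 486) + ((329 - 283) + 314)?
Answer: 360 - 133*sqrt(1222) ≈ -4289.3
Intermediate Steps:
-133*sqrt(v + 486) + ((329 - 283) + 314) = -133*sqrt(736 + 486) + ((329 - 283) + 314) = -133*sqrt(1222) + (46 + 314) = -133*sqrt(1222) + 360 = 360 - 133*sqrt(1222)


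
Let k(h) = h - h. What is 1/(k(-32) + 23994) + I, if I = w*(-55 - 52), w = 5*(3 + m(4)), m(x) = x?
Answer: -89857529/23994 ≈ -3745.0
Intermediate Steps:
w = 35 (w = 5*(3 + 4) = 5*7 = 35)
k(h) = 0
I = -3745 (I = 35*(-55 - 52) = 35*(-107) = -3745)
1/(k(-32) + 23994) + I = 1/(0 + 23994) - 3745 = 1/23994 - 3745 = -89857529/23994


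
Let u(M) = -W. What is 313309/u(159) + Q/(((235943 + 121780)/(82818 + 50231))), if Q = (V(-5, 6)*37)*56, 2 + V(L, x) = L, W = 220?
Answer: -536621228527/78699060 ≈ -6818.6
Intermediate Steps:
V(L, x) = -2 + L
Q = -14504 (Q = ((-2 - 5)*37)*56 = -7*37*56 = -259*56 = -14504)
u(M) = -220 (u(M) = -1*220 = -220)
313309/u(159) + Q/(((235943 + 121780)/(82818 + 50231))) = 313309/(-220) - 14504*(82818 + 50231)/(235943 + 121780) = 313309*(-1/220) - 14504/(357723/133049) = -313309/220 - 14504/(357723*(1/133049)) = -313309/220 - 14504/357723/133049 = -313309/220 - 14504*133049/357723 = -313309/220 - 1929742696/357723 = -536621228527/78699060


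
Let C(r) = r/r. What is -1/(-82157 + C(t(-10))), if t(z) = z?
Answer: 1/82156 ≈ 1.2172e-5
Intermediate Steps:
C(r) = 1
-1/(-82157 + C(t(-10))) = -1/(-82157 + 1) = -1/(-82156) = -1*(-1/82156) = 1/82156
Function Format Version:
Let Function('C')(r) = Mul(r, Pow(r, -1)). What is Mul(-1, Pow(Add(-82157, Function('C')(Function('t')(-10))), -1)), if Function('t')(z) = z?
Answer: Rational(1, 82156) ≈ 1.2172e-5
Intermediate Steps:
Function('C')(r) = 1
Mul(-1, Pow(Add(-82157, Function('C')(Function('t')(-10))), -1)) = Mul(-1, Pow(Add(-82157, 1), -1)) = Mul(-1, Pow(-82156, -1)) = Mul(-1, Rational(-1, 82156)) = Rational(1, 82156)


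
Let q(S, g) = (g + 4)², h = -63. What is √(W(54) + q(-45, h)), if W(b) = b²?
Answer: √6397 ≈ 79.981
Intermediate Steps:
q(S, g) = (4 + g)²
√(W(54) + q(-45, h)) = √(54² + (4 - 63)²) = √(2916 + (-59)²) = √(2916 + 3481) = √6397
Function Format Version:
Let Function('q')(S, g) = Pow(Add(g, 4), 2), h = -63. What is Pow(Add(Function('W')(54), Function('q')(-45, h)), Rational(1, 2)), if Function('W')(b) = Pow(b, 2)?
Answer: Pow(6397, Rational(1, 2)) ≈ 79.981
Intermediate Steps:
Function('q')(S, g) = Pow(Add(4, g), 2)
Pow(Add(Function('W')(54), Function('q')(-45, h)), Rational(1, 2)) = Pow(Add(Pow(54, 2), Pow(Add(4, -63), 2)), Rational(1, 2)) = Pow(Add(2916, Pow(-59, 2)), Rational(1, 2)) = Pow(Add(2916, 3481), Rational(1, 2)) = Pow(6397, Rational(1, 2))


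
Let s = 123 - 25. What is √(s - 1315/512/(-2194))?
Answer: √120765942523/35104 ≈ 9.8996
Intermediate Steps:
s = 98
√(s - 1315/512/(-2194)) = √(98 - 1315/512/(-2194)) = √(98 - 1315*1/512*(-1/2194)) = √(98 - 1315/512*(-1/2194)) = √(98 + 1315/1123328) = √(110087459/1123328) = √120765942523/35104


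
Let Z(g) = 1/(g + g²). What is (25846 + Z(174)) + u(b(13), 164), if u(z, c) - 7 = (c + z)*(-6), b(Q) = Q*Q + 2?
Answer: 726019351/30450 ≈ 23843.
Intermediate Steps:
b(Q) = 2 + Q² (b(Q) = Q² + 2 = 2 + Q²)
u(z, c) = 7 - 6*c - 6*z (u(z, c) = 7 + (c + z)*(-6) = 7 + (-6*c - 6*z) = 7 - 6*c - 6*z)
(25846 + Z(174)) + u(b(13), 164) = (25846 + 1/(174*(1 + 174))) + (7 - 6*164 - 6*(2 + 13²)) = (25846 + (1/174)/175) + (7 - 984 - 6*(2 + 169)) = (25846 + (1/174)*(1/175)) + (7 - 984 - 6*171) = (25846 + 1/30450) + (7 - 984 - 1026) = 787010701/30450 - 2003 = 726019351/30450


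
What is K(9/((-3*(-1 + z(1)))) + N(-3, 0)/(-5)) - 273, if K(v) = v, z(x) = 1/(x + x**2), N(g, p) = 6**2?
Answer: -1371/5 ≈ -274.20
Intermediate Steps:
N(g, p) = 36
K(9/((-3*(-1 + z(1)))) + N(-3, 0)/(-5)) - 273 = (9/((-3*(-1 + 1/(1*(1 + 1))))) + 36/(-5)) - 273 = (9/((-3*(-1 + 1/2))) + 36*(-1/5)) - 273 = (9/((-3*(-1 + 1*(1/2)))) - 36/5) - 273 = (9/((-3*(-1 + 1/2))) - 36/5) - 273 = (9/((-3*(-1/2))) - 36/5) - 273 = (9/(3/2) - 36/5) - 273 = (9*(2/3) - 36/5) - 273 = (6 - 36/5) - 273 = -6/5 - 273 = -1371/5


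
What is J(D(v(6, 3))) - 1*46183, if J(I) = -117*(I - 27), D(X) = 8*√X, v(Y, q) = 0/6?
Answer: -43024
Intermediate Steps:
v(Y, q) = 0 (v(Y, q) = 0*(⅙) = 0)
J(I) = 3159 - 117*I (J(I) = -117*(-27 + I) = 3159 - 117*I)
J(D(v(6, 3))) - 1*46183 = (3159 - 936*√0) - 1*46183 = (3159 - 936*0) - 46183 = (3159 - 117*0) - 46183 = (3159 + 0) - 46183 = 3159 - 46183 = -43024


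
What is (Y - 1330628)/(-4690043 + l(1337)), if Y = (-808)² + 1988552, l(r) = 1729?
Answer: -655394/2344157 ≈ -0.27959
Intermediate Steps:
Y = 2641416 (Y = 652864 + 1988552 = 2641416)
(Y - 1330628)/(-4690043 + l(1337)) = (2641416 - 1330628)/(-4690043 + 1729) = 1310788/(-4688314) = 1310788*(-1/4688314) = -655394/2344157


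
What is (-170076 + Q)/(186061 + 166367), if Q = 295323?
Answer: 41749/117476 ≈ 0.35538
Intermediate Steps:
(-170076 + Q)/(186061 + 166367) = (-170076 + 295323)/(186061 + 166367) = 125247/352428 = 125247*(1/352428) = 41749/117476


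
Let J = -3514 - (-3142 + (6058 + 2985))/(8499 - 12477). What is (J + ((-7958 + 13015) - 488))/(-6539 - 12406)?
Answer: -1400897/25121070 ≈ -0.055766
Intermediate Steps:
J = -4657597/1326 (J = -3514 - (-3142 + 9043)/(-3978) = -3514 - 5901*(-1)/3978 = -3514 - 1*(-1967/1326) = -3514 + 1967/1326 = -4657597/1326 ≈ -3512.5)
(J + ((-7958 + 13015) - 488))/(-6539 - 12406) = (-4657597/1326 + ((-7958 + 13015) - 488))/(-6539 - 12406) = (-4657597/1326 + (5057 - 488))/(-18945) = (-4657597/1326 + 4569)*(-1/18945) = (1400897/1326)*(-1/18945) = -1400897/25121070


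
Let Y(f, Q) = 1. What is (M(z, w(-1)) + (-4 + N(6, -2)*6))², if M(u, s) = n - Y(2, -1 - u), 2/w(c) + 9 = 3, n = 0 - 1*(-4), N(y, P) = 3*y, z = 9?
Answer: 11449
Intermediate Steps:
n = 4 (n = 0 + 4 = 4)
w(c) = -⅓ (w(c) = 2/(-9 + 3) = 2/(-6) = 2*(-⅙) = -⅓)
M(u, s) = 3 (M(u, s) = 4 - 1*1 = 4 - 1 = 3)
(M(z, w(-1)) + (-4 + N(6, -2)*6))² = (3 + (-4 + (3*6)*6))² = (3 + (-4 + 18*6))² = (3 + (-4 + 108))² = (3 + 104)² = 107² = 11449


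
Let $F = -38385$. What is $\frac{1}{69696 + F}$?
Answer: $\frac{1}{31311} \approx 3.1938 \cdot 10^{-5}$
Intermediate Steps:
$\frac{1}{69696 + F} = \frac{1}{69696 - 38385} = \frac{1}{31311}$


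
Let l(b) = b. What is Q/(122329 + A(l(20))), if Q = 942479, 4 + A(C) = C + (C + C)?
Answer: 942479/122385 ≈ 7.7009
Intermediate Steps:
A(C) = -4 + 3*C (A(C) = -4 + (C + (C + C)) = -4 + (C + 2*C) = -4 + 3*C)
Q/(122329 + A(l(20))) = 942479/(122329 + (-4 + 3*20)) = 942479/(122329 + (-4 + 60)) = 942479/(122329 + 56) = 942479/122385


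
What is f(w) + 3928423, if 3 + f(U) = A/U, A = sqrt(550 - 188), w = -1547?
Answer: 3928420 - sqrt(362)/1547 ≈ 3.9284e+6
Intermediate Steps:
A = sqrt(362) ≈ 19.026
f(U) = -3 + sqrt(362)/U
f(w) + 3928423 = (-3 + sqrt(362)/(-1547)) + 3928423 = (-3 + sqrt(362)*(-1/1547)) + 3928423 = (-3 - sqrt(362)/1547) + 3928423 = 3928420 - sqrt(362)/1547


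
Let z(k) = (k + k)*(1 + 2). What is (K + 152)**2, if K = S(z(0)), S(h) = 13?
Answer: 27225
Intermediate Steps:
z(k) = 6*k (z(k) = (2*k)*3 = 6*k)
K = 13
(K + 152)**2 = (13 + 152)**2 = 165**2 = 27225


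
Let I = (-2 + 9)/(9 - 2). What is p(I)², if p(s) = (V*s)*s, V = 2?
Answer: 4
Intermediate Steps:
I = 1 (I = 7/7 = 7*(⅐) = 1)
p(s) = 2*s² (p(s) = (2*s)*s = 2*s²)
p(I)² = (2*1²)² = (2*1)² = 2² = 4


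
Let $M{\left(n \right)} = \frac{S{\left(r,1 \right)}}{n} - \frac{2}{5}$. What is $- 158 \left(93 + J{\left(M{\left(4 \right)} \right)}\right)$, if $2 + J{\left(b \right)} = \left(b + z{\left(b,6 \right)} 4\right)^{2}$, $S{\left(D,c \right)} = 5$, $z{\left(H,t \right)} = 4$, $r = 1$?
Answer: $- \frac{11847551}{200} \approx -59238.0$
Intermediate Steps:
$M{\left(n \right)} = - \frac{2}{5} + \frac{5}{n}$ ($M{\left(n \right)} = \frac{5}{n} - \frac{2}{5} = - \frac{2}{5} + \frac{5}{n}$)
$J{\left(b \right)} = -2 + \left(16 + b\right)^{2}$ ($J{\left(b \right)} = -2 + \left(b + 4 \cdot 4\right)^{2} = -2 + \left(b + 16\right)^{2} = -2 + \left(16 + b\right)^{2}$)
$- 158 \left(93 + J{\left(M{\left(4 \right)} \right)}\right) = - 158 \left(93 - \left(2 - \left(16 - \left(\frac{2}{5} - \frac{5}{4}\right)\right)^{2}\right)\right) = - 158 \left(93 - \left(2 - \left(16 + \left(- \frac{2}{5} + 5 \cdot \frac{1}{4}\right)\right)^{2}\right)\right) = - 158 \left(93 - \left(2 - \left(16 + \left(- \frac{2}{5} + \frac{5}{4}\right)\right)^{2}\right)\right) = - 158 \left(93 - \left(2 - \left(16 + \frac{17}{20}\right)^{2}\right)\right) = - 158 \left(93 - \left(2 - \left(\frac{337}{20}\right)^{2}\right)\right) = - 158 \left(93 + \left(-2 + \frac{113569}{400}\right)\right) = - 158 \left(93 + \frac{112769}{400}\right) = \left(-158\right) \frac{149969}{400} = - \frac{11847551}{200}$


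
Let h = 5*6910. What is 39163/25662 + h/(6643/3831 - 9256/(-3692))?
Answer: 241207275123173/29602939002 ≈ 8148.1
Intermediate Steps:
h = 34550
39163/25662 + h/(6643/3831 - 9256/(-3692)) = 39163/25662 + 34550/(6643/3831 - 9256/(-3692)) = 39163*(1/25662) + 34550/(6643*(1/3831) - 9256*(-1/3692)) = 39163/25662 + 34550/(6643/3831 + 178/71) = 39163/25662 + 34550/(1153571/272001) = 39163/25662 + 34550*(272001/1153571) = 39163/25662 + 9397634550/1153571 = 241207275123173/29602939002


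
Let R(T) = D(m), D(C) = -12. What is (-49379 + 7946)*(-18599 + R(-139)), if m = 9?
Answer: 771109563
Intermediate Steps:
R(T) = -12
(-49379 + 7946)*(-18599 + R(-139)) = (-49379 + 7946)*(-18599 - 12) = -41433*(-18611) = 771109563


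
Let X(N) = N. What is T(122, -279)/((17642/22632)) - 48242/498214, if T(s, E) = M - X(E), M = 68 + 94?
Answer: 1242919840751/2197372847 ≈ 565.64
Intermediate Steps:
M = 162
T(s, E) = 162 - E
T(122, -279)/((17642/22632)) - 48242/498214 = (162 - 1*(-279))/((17642/22632)) - 48242/498214 = (162 + 279)/((17642*(1/22632))) - 48242*1/498214 = 441/(8821/11316) - 24121/249107 = 441*(11316/8821) - 24121/249107 = 4990356/8821 - 24121/249107 = 1242919840751/2197372847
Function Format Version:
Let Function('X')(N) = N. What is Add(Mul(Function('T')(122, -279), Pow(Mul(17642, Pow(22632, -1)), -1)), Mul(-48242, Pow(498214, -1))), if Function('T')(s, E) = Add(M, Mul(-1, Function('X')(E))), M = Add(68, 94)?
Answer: Rational(1242919840751, 2197372847) ≈ 565.64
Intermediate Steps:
M = 162
Function('T')(s, E) = Add(162, Mul(-1, E))
Add(Mul(Function('T')(122, -279), Pow(Mul(17642, Pow(22632, -1)), -1)), Mul(-48242, Pow(498214, -1))) = Add(Mul(Add(162, Mul(-1, -279)), Pow(Mul(17642, Pow(22632, -1)), -1)), Mul(-48242, Pow(498214, -1))) = Add(Mul(Add(162, 279), Pow(Mul(17642, Rational(1, 22632)), -1)), Mul(-48242, Rational(1, 498214))) = Add(Mul(441, Pow(Rational(8821, 11316), -1)), Rational(-24121, 249107)) = Add(Mul(441, Rational(11316, 8821)), Rational(-24121, 249107)) = Add(Rational(4990356, 8821), Rational(-24121, 249107)) = Rational(1242919840751, 2197372847)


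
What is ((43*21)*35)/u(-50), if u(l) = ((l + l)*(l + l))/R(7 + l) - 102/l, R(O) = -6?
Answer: -2370375/124847 ≈ -18.986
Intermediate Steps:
u(l) = -102/l - 2*l²/3 (u(l) = ((l + l)*(l + l))/(-6) - 102/l = ((2*l)*(2*l))*(-⅙) - 102/l = (4*l²)*(-⅙) - 102/l = -2*l²/3 - 102/l = -102/l - 2*l²/3)
((43*21)*35)/u(-50) = ((43*21)*35)/(((⅔)*(-153 - 1*(-50)³)/(-50))) = (903*35)/(((⅔)*(-1/50)*(-153 - 1*(-125000)))) = 31605/(((⅔)*(-1/50)*(-153 + 125000))) = 31605/(((⅔)*(-1/50)*124847)) = 31605/(-124847/75) = 31605*(-75/124847) = -2370375/124847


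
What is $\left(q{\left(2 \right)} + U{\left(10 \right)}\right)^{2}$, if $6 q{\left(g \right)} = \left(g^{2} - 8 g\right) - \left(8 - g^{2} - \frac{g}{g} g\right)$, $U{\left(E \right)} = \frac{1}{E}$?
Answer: $\frac{4489}{900} \approx 4.9878$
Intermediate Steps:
$q{\left(g \right)} = - \frac{4}{3} - \frac{7 g}{6} + \frac{g^{2}}{3}$ ($q{\left(g \right)} = \frac{\left(g^{2} - 8 g\right) - \left(8 - g^{2} - \frac{g}{g} g\right)}{6} = \frac{\left(g^{2} - 8 g\right) - \left(8 - g - g^{2}\right)}{6} = \frac{\left(g^{2} - 8 g\right) + \left(-8 + g + g^{2}\right)}{6} = \frac{-8 - 7 g + 2 g^{2}}{6} = - \frac{4}{3} - \frac{7 g}{6} + \frac{g^{2}}{3}$)
$\left(q{\left(2 \right)} + U{\left(10 \right)}\right)^{2} = \left(\left(- \frac{4}{3} - \frac{7}{3} + \frac{2^{2}}{3}\right) + \frac{1}{10}\right)^{2} = \left(\left(- \frac{4}{3} - \frac{7}{3} + \frac{1}{3} \cdot 4\right) + \frac{1}{10}\right)^{2} = \left(\left(- \frac{4}{3} - \frac{7}{3} + \frac{4}{3}\right) + \frac{1}{10}\right)^{2} = \left(- \frac{7}{3} + \frac{1}{10}\right)^{2} = \left(- \frac{67}{30}\right)^{2} = \frac{4489}{900}$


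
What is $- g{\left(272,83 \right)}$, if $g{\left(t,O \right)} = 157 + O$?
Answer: $-240$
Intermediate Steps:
$- g{\left(272,83 \right)} = - (157 + 83) = \left(-1\right) 240 = -240$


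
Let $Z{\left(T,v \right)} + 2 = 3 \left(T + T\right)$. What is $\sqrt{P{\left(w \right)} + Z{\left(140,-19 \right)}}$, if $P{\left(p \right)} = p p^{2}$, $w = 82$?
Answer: $\sqrt{552206} \approx 743.11$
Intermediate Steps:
$Z{\left(T,v \right)} = -2 + 6 T$ ($Z{\left(T,v \right)} = -2 + 3 \left(T + T\right) = -2 + 3 \cdot 2 T = -2 + 6 T$)
$P{\left(p \right)} = p^{3}$
$\sqrt{P{\left(w \right)} + Z{\left(140,-19 \right)}} = \sqrt{82^{3} + \left(-2 + 6 \cdot 140\right)} = \sqrt{551368 + \left(-2 + 840\right)} = \sqrt{551368 + 838} = \sqrt{552206}$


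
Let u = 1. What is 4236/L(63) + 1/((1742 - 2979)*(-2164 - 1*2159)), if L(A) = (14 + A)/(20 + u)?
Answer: 561625439/486141 ≈ 1155.3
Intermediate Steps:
L(A) = ⅔ + A/21 (L(A) = (14 + A)/(20 + 1) = (14 + A)/21 = (14 + A)*(1/21) = ⅔ + A/21)
4236/L(63) + 1/((1742 - 2979)*(-2164 - 1*2159)) = 4236/(⅔ + (1/21)*63) + 1/((1742 - 2979)*(-2164 - 1*2159)) = 4236/(⅔ + 3) + 1/((-1237)*(-2164 - 2159)) = 4236/(11/3) - 1/1237/(-4323) = 4236*(3/11) - 1/1237*(-1/4323) = 12708/11 + 1/5347551 = 561625439/486141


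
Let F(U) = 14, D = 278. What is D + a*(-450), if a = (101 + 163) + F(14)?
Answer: -124822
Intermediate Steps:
a = 278 (a = (101 + 163) + 14 = 264 + 14 = 278)
D + a*(-450) = 278 + 278*(-450) = 278 - 125100 = -124822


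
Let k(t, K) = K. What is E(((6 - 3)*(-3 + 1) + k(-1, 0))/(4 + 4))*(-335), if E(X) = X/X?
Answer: -335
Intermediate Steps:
E(X) = 1
E(((6 - 3)*(-3 + 1) + k(-1, 0))/(4 + 4))*(-335) = 1*(-335) = -335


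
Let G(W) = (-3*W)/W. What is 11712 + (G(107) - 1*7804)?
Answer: 3905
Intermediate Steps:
G(W) = -3
11712 + (G(107) - 1*7804) = 11712 + (-3 - 1*7804) = 11712 + (-3 - 7804) = 11712 - 7807 = 3905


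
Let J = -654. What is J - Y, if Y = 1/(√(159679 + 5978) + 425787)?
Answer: -39522180151145/60431467904 + √165657/181294403712 ≈ -654.00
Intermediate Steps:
Y = 1/(425787 + √165657) (Y = 1/(√165657 + 425787) = 1/(425787 + √165657) ≈ 2.3464e-6)
J - Y = -654 - (141929/60431467904 - √165657/181294403712) = -654 + (-141929/60431467904 + √165657/181294403712) = -39522180151145/60431467904 + √165657/181294403712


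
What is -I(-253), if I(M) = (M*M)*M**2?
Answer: -4097152081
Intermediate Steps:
I(M) = M**4 (I(M) = M**2*M**2 = M**4)
-I(-253) = -1*(-253)**4 = -1*4097152081 = -4097152081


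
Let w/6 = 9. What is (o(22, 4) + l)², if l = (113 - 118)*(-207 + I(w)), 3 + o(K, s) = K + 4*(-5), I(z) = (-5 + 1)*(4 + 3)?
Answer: 1378276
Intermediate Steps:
w = 54 (w = 6*9 = 54)
I(z) = -28 (I(z) = -4*7 = -28)
o(K, s) = -23 + K (o(K, s) = -3 + (K + 4*(-5)) = -3 + (K - 20) = -3 + (-20 + K) = -23 + K)
l = 1175 (l = (113 - 118)*(-207 - 28) = -5*(-235) = 1175)
(o(22, 4) + l)² = ((-23 + 22) + 1175)² = (-1 + 1175)² = 1174² = 1378276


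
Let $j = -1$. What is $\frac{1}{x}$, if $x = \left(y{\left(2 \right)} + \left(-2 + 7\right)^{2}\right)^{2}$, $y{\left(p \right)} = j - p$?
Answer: $\frac{1}{484} \approx 0.0020661$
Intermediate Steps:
$y{\left(p \right)} = -1 - p$
$x = 484$ ($x = \left(\left(-1 - 2\right) + \left(-2 + 7\right)^{2}\right)^{2} = \left(\left(-1 - 2\right) + 5^{2}\right)^{2} = \left(-3 + 25\right)^{2} = 22^{2} = 484$)
$\frac{1}{x} = \frac{1}{484}$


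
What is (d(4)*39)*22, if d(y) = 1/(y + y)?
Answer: 429/4 ≈ 107.25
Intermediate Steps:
d(y) = 1/(2*y)
(d(4)*39)*22 = (((½)/4)*39)*22 = (((½)*(¼))*39)*22 = ((⅛)*39)*22 = (39/8)*22 = 429/4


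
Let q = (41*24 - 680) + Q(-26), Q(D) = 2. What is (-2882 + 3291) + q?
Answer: 715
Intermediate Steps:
q = 306 (q = (41*24 - 680) + 2 = (984 - 680) + 2 = 304 + 2 = 306)
(-2882 + 3291) + q = (-2882 + 3291) + 306 = 409 + 306 = 715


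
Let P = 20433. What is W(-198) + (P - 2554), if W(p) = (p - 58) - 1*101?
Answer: 17522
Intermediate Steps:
W(p) = -159 + p (W(p) = (-58 + p) - 101 = -159 + p)
W(-198) + (P - 2554) = (-159 - 198) + (20433 - 2554) = -357 + 17879 = 17522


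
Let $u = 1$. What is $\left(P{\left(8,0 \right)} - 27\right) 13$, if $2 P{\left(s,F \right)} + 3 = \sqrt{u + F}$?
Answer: $-364$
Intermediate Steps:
$P{\left(s,F \right)} = - \frac{3}{2} + \frac{\sqrt{1 + F}}{2}$
$\left(P{\left(8,0 \right)} - 27\right) 13 = \left(\left(- \frac{3}{2} + \frac{\sqrt{1 + 0}}{2}\right) - 27\right) 13 = \left(\left(- \frac{3}{2} + \frac{\sqrt{1}}{2}\right) - 27\right) 13 = \left(\left(- \frac{3}{2} + \frac{1}{2} \cdot 1\right) - 27\right) 13 = \left(\left(- \frac{3}{2} + \frac{1}{2}\right) - 27\right) 13 = \left(-1 - 27\right) 13 = \left(-28\right) 13 = -364$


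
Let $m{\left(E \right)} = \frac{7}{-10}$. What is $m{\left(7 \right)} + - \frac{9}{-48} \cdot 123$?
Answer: $\frac{1789}{80} \approx 22.362$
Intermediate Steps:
$m{\left(E \right)} = - \frac{7}{10}$ ($m{\left(E \right)} = 7 \left(- \frac{1}{10}\right) = - \frac{7}{10}$)
$m{\left(7 \right)} + - \frac{9}{-48} \cdot 123 = - \frac{7}{10} + - \frac{9}{-48} \cdot 123 = - \frac{7}{10} + \left(-9\right) \left(- \frac{1}{48}\right) 123 = - \frac{7}{10} + \frac{3}{16} \cdot 123 = - \frac{7}{10} + \frac{369}{16} = \frac{1789}{80}$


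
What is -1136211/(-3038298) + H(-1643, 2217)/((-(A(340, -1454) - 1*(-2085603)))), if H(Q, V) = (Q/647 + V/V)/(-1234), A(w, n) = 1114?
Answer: 315493730201162903/843649613509393178 ≈ 0.37396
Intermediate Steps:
H(Q, V) = -1/1234 - Q/798398 (H(Q, V) = (Q*(1/647) + 1)*(-1/1234) = (Q/647 + 1)*(-1/1234) = (1 + Q/647)*(-1/1234) = -1/1234 - Q/798398)
-1136211/(-3038298) + H(-1643, 2217)/((-(A(340, -1454) - 1*(-2085603)))) = -1136211/(-3038298) + (-1/1234 - 1/798398*(-1643))/((-(1114 - 1*(-2085603)))) = -1136211*(-1/3038298) + (-1/1234 + 1643/798398)/((-(1114 + 2085603))) = 378737/1012766 + 498/(399199*((-1*2086717))) = 378737/1012766 + (498/399199)/(-2086717) = 378737/1012766 + (498/399199)*(-1/2086717) = 378737/1012766 - 498/833015339683 = 315493730201162903/843649613509393178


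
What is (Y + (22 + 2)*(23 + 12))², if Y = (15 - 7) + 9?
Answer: 734449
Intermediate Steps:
Y = 17 (Y = 8 + 9 = 17)
(Y + (22 + 2)*(23 + 12))² = (17 + (22 + 2)*(23 + 12))² = (17 + 24*35)² = (17 + 840)² = 857² = 734449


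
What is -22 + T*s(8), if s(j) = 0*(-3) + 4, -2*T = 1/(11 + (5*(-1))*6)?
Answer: -416/19 ≈ -21.895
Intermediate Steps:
T = 1/38 (T = -1/(2*(11 + (5*(-1))*6)) = -1/(2*(11 - 5*6)) = -1/(2*(11 - 30)) = -½/(-19) = -½*(-1/19) = 1/38 ≈ 0.026316)
s(j) = 4 (s(j) = 0 + 4 = 4)
-22 + T*s(8) = -22 + (1/38)*4 = -22 + 2/19 = -416/19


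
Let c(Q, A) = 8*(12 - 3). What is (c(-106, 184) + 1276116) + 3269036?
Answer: 4545224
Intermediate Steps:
c(Q, A) = 72 (c(Q, A) = 8*9 = 72)
(c(-106, 184) + 1276116) + 3269036 = (72 + 1276116) + 3269036 = 1276188 + 3269036 = 4545224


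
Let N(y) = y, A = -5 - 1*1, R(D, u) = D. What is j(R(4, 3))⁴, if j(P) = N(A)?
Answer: 1296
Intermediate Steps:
A = -6 (A = -5 - 1 = -6)
j(P) = -6
j(R(4, 3))⁴ = (-6)⁴ = 1296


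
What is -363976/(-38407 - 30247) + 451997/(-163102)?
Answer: 14166905757/5598802354 ≈ 2.5303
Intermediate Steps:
-363976/(-38407 - 30247) + 451997/(-163102) = -363976/(-68654) + 451997*(-1/163102) = -363976*(-1/68654) - 451997/163102 = 181988/34327 - 451997/163102 = 14166905757/5598802354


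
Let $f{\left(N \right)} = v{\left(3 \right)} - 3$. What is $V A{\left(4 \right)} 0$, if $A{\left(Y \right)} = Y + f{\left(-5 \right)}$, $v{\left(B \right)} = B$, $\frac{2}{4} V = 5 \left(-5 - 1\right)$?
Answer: $0$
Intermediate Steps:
$V = -60$ ($V = 2 \cdot 5 \left(-5 - 1\right) = 2 \cdot 5 \left(-6\right) = 2 \left(-30\right) = -60$)
$f{\left(N \right)} = 0$ ($f{\left(N \right)} = 3 - 3 = 0$)
$A{\left(Y \right)} = Y$ ($A{\left(Y \right)} = Y + 0 = Y$)
$V A{\left(4 \right)} 0 = \left(-60\right) 4 \cdot 0 = \left(-240\right) 0 = 0$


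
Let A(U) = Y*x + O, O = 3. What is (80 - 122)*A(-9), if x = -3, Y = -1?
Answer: -252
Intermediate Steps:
A(U) = 6 (A(U) = -1*(-3) + 3 = 3 + 3 = 6)
(80 - 122)*A(-9) = (80 - 122)*6 = -42*6 = -252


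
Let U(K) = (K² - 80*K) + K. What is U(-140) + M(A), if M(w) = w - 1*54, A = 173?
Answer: 30779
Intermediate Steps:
U(K) = K² - 79*K
M(w) = -54 + w (M(w) = w - 54 = -54 + w)
U(-140) + M(A) = -140*(-79 - 140) + (-54 + 173) = -140*(-219) + 119 = 30660 + 119 = 30779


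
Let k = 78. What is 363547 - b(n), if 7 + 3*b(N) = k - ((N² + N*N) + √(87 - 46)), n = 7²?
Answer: 365124 + √41/3 ≈ 3.6513e+5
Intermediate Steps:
n = 49
b(N) = 71/3 - 2*N²/3 - √41/3 (b(N) = -7/3 + (78 - ((N² + N*N) + √(87 - 46)))/3 = -7/3 + (78 - ((N² + N²) + √41))/3 = -7/3 + (78 - (2*N² + √41))/3 = -7/3 + (78 - (√41 + 2*N²))/3 = -7/3 + (78 + (-√41 - 2*N²))/3 = -7/3 + (78 - √41 - 2*N²)/3 = -7/3 + (26 - 2*N²/3 - √41/3) = 71/3 - 2*N²/3 - √41/3)
363547 - b(n) = 363547 - (71/3 - ⅔*49² - √41/3) = 363547 - (71/3 - ⅔*2401 - √41/3) = 363547 - (71/3 - 4802/3 - √41/3) = 363547 - (-1577 - √41/3) = 363547 + (1577 + √41/3) = 365124 + √41/3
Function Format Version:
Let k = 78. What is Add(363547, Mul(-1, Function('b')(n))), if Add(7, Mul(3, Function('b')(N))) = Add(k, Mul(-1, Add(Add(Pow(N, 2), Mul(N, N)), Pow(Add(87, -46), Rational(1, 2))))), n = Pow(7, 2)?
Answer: Add(365124, Mul(Rational(1, 3), Pow(41, Rational(1, 2)))) ≈ 3.6513e+5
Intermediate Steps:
n = 49
Function('b')(N) = Add(Rational(71, 3), Mul(Rational(-2, 3), Pow(N, 2)), Mul(Rational(-1, 3), Pow(41, Rational(1, 2)))) (Function('b')(N) = Add(Rational(-7, 3), Mul(Rational(1, 3), Add(78, Mul(-1, Add(Add(Pow(N, 2), Mul(N, N)), Pow(Add(87, -46), Rational(1, 2))))))) = Add(Rational(-7, 3), Mul(Rational(1, 3), Add(78, Mul(-1, Add(Add(Pow(N, 2), Pow(N, 2)), Pow(41, Rational(1, 2))))))) = Add(Rational(-7, 3), Mul(Rational(1, 3), Add(78, Mul(-1, Add(Mul(2, Pow(N, 2)), Pow(41, Rational(1, 2))))))) = Add(Rational(-7, 3), Mul(Rational(1, 3), Add(78, Mul(-1, Add(Pow(41, Rational(1, 2)), Mul(2, Pow(N, 2))))))) = Add(Rational(-7, 3), Mul(Rational(1, 3), Add(78, Add(Mul(-1, Pow(41, Rational(1, 2))), Mul(-2, Pow(N, 2)))))) = Add(Rational(-7, 3), Mul(Rational(1, 3), Add(78, Mul(-1, Pow(41, Rational(1, 2))), Mul(-2, Pow(N, 2))))) = Add(Rational(-7, 3), Add(26, Mul(Rational(-2, 3), Pow(N, 2)), Mul(Rational(-1, 3), Pow(41, Rational(1, 2))))) = Add(Rational(71, 3), Mul(Rational(-2, 3), Pow(N, 2)), Mul(Rational(-1, 3), Pow(41, Rational(1, 2)))))
Add(363547, Mul(-1, Function('b')(n))) = Add(363547, Mul(-1, Add(Rational(71, 3), Mul(Rational(-2, 3), Pow(49, 2)), Mul(Rational(-1, 3), Pow(41, Rational(1, 2)))))) = Add(363547, Mul(-1, Add(Rational(71, 3), Mul(Rational(-2, 3), 2401), Mul(Rational(-1, 3), Pow(41, Rational(1, 2)))))) = Add(363547, Mul(-1, Add(Rational(71, 3), Rational(-4802, 3), Mul(Rational(-1, 3), Pow(41, Rational(1, 2)))))) = Add(363547, Mul(-1, Add(-1577, Mul(Rational(-1, 3), Pow(41, Rational(1, 2)))))) = Add(363547, Add(1577, Mul(Rational(1, 3), Pow(41, Rational(1, 2))))) = Add(365124, Mul(Rational(1, 3), Pow(41, Rational(1, 2))))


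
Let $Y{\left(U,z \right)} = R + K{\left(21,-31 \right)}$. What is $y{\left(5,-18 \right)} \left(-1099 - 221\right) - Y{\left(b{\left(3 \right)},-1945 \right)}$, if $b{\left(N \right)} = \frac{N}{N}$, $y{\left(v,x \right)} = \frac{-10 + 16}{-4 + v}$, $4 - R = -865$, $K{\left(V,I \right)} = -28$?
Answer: $-8761$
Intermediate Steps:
$R = 869$ ($R = 4 - -865 = 4 + 865 = 869$)
$y{\left(v,x \right)} = \frac{6}{-4 + v}$
$b{\left(N \right)} = 1$
$Y{\left(U,z \right)} = 841$ ($Y{\left(U,z \right)} = 869 - 28 = 841$)
$y{\left(5,-18 \right)} \left(-1099 - 221\right) - Y{\left(b{\left(3 \right)},-1945 \right)} = \frac{6}{-4 + 5} \left(-1099 - 221\right) - 841 = \frac{6}{1} \left(-1320\right) - 841 = 6 \cdot 1 \left(-1320\right) - 841 = 6 \left(-1320\right) - 841 = -7920 - 841 = -8761$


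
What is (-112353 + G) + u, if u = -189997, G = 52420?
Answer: -249930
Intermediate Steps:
(-112353 + G) + u = (-112353 + 52420) - 189997 = -59933 - 189997 = -249930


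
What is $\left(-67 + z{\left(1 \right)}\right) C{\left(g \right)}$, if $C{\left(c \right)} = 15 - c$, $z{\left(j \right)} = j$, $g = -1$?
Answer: $-1056$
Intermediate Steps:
$\left(-67 + z{\left(1 \right)}\right) C{\left(g \right)} = \left(-67 + 1\right) \left(15 - -1\right) = - 66 \left(15 + 1\right) = \left(-66\right) 16 = -1056$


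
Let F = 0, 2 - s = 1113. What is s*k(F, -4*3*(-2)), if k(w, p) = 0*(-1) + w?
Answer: 0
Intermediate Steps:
s = -1111 (s = 2 - 1*1113 = 2 - 1113 = -1111)
k(w, p) = w (k(w, p) = 0 + w = w)
s*k(F, -4*3*(-2)) = -1111*0 = 0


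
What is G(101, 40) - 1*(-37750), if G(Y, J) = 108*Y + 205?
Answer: 48863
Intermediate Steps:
G(Y, J) = 205 + 108*Y
G(101, 40) - 1*(-37750) = (205 + 108*101) - 1*(-37750) = (205 + 10908) + 37750 = 11113 + 37750 = 48863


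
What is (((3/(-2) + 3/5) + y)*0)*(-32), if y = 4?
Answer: 0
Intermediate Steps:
(((3/(-2) + 3/5) + y)*0)*(-32) = (((3/(-2) + 3/5) + 4)*0)*(-32) = (((3*(-1/2) + 3*(1/5)) + 4)*0)*(-32) = (((-3/2 + 3/5) + 4)*0)*(-32) = ((-9/10 + 4)*0)*(-32) = ((31/10)*0)*(-32) = 0*(-32) = 0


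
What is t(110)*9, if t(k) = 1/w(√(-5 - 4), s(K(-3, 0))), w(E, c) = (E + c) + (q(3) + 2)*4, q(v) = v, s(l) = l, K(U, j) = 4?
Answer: 24/65 - 3*I/65 ≈ 0.36923 - 0.046154*I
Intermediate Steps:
w(E, c) = 20 + E + c (w(E, c) = (E + c) + (3 + 2)*4 = (E + c) + 5*4 = (E + c) + 20 = 20 + E + c)
t(k) = (24 - 3*I)/585 (t(k) = 1/(20 + √(-5 - 4) + 4) = 1/(20 + √(-9) + 4) = 1/(20 + 3*I + 4) = 1/(24 + 3*I) = (24 - 3*I)/585)
t(110)*9 = (8/195 - I/195)*9 = 24/65 - 3*I/65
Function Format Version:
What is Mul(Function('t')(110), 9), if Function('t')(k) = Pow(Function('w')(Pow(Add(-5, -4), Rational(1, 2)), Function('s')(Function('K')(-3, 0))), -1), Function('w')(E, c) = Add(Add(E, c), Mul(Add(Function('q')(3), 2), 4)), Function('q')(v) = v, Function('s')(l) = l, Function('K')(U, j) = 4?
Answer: Add(Rational(24, 65), Mul(Rational(-3, 65), I)) ≈ Add(0.36923, Mul(-0.046154, I))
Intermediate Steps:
Function('w')(E, c) = Add(20, E, c) (Function('w')(E, c) = Add(Add(E, c), Mul(Add(3, 2), 4)) = Add(Add(E, c), Mul(5, 4)) = Add(Add(E, c), 20) = Add(20, E, c))
Function('t')(k) = Mul(Rational(1, 585), Add(24, Mul(-3, I))) (Function('t')(k) = Pow(Add(20, Pow(Add(-5, -4), Rational(1, 2)), 4), -1) = Pow(Add(20, Pow(-9, Rational(1, 2)), 4), -1) = Pow(Add(20, Mul(3, I), 4), -1) = Pow(Add(24, Mul(3, I)), -1) = Mul(Rational(1, 585), Add(24, Mul(-3, I))))
Mul(Function('t')(110), 9) = Mul(Add(Rational(8, 195), Mul(Rational(-1, 195), I)), 9) = Add(Rational(24, 65), Mul(Rational(-3, 65), I))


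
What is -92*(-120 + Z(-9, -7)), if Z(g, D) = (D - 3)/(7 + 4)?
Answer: 122360/11 ≈ 11124.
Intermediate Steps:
Z(g, D) = -3/11 + D/11 (Z(g, D) = (-3 + D)/11 = (-3 + D)*(1/11) = -3/11 + D/11)
-92*(-120 + Z(-9, -7)) = -92*(-120 + (-3/11 + (1/11)*(-7))) = -92*(-120 + (-3/11 - 7/11)) = -92*(-120 - 10/11) = -92*(-1330/11) = 122360/11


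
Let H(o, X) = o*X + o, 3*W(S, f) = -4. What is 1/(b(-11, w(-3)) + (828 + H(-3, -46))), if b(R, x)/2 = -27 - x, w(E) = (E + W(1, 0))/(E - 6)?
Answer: 27/24517 ≈ 0.0011013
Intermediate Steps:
W(S, f) = -4/3 (W(S, f) = (1/3)*(-4) = -4/3)
H(o, X) = o + X*o (H(o, X) = X*o + o = o + X*o)
w(E) = (-4/3 + E)/(-6 + E) (w(E) = (E - 4/3)/(E - 6) = (-4/3 + E)/(-6 + E))
b(R, x) = -54 - 2*x (b(R, x) = 2*(-27 - x) = -54 - 2*x)
1/(b(-11, w(-3)) + (828 + H(-3, -46))) = 1/((-54 - 2*(-4/3 - 3)/(-6 - 3)) + (828 - 3*(1 - 46))) = 1/((-54 - 2*(-13)/((-9)*3)) + (828 - 3*(-45))) = 1/((-54 - (-2)*(-13)/(9*3)) + (828 + 135)) = 1/((-54 - 2*13/27) + 963) = 1/((-54 - 26/27) + 963) = 1/(-1484/27 + 963) = 1/(24517/27) = 27/24517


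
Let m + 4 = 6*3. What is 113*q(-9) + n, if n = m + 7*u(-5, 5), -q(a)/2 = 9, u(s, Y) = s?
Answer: -2055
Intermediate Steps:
m = 14 (m = -4 + 6*3 = -4 + 18 = 14)
q(a) = -18 (q(a) = -2*9 = -18)
n = -21 (n = 14 + 7*(-5) = 14 - 35 = -21)
113*q(-9) + n = 113*(-18) - 21 = -2034 - 21 = -2055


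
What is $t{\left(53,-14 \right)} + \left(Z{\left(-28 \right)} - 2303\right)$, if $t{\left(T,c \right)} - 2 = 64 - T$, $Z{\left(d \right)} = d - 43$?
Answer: $-2361$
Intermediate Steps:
$Z{\left(d \right)} = -43 + d$
$t{\left(T,c \right)} = 66 - T$ ($t{\left(T,c \right)} = 2 - \left(-64 + T\right) = 66 - T$)
$t{\left(53,-14 \right)} + \left(Z{\left(-28 \right)} - 2303\right) = \left(66 - 53\right) - 2374 = 13 - 2374 = -2361$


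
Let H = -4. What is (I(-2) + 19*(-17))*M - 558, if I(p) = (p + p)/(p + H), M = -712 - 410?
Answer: 361100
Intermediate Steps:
M = -1122
I(p) = 2*p/(-4 + p) (I(p) = (p + p)/(p - 4) = (2*p)/(-4 + p) = 2*p/(-4 + p))
(I(-2) + 19*(-17))*M - 558 = (2*(-2)/(-4 - 2) + 19*(-17))*(-1122) - 558 = (2*(-2)/(-6) - 323)*(-1122) - 558 = (2*(-2)*(-⅙) - 323)*(-1122) - 558 = (⅔ - 323)*(-1122) - 558 = -967/3*(-1122) - 558 = 361658 - 558 = 361100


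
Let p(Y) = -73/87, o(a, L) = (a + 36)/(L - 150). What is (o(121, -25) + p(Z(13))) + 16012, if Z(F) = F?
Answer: 243756266/15225 ≈ 16010.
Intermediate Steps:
o(a, L) = (36 + a)/(-150 + L)
p(Y) = -73/87 (p(Y) = -73*1/87 = -73/87)
(o(121, -25) + p(Z(13))) + 16012 = ((36 + 121)/(-150 - 25) - 73/87) + 16012 = (157/(-175) - 73/87) + 16012 = (-1/175*157 - 73/87) + 16012 = (-157/175 - 73/87) + 16012 = -26434/15225 + 16012 = 243756266/15225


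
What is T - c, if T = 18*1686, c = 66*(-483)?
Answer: 62226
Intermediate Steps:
c = -31878
T = 30348
T - c = 30348 - 1*(-31878) = 30348 + 31878 = 62226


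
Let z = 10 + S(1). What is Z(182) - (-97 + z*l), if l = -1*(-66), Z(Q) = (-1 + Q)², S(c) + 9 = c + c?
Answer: 32660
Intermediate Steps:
S(c) = -9 + 2*c (S(c) = -9 + (c + c) = -9 + 2*c)
l = 66
z = 3 (z = 10 + (-9 + 2*1) = 10 + (-9 + 2) = 10 - 7 = 3)
Z(182) - (-97 + z*l) = (-1 + 182)² - (-97 + 3*66) = 181² - (-97 + 198) = 32761 - 1*101 = 32761 - 101 = 32660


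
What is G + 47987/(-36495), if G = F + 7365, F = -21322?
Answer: -509408702/36495 ≈ -13958.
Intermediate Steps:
G = -13957 (G = -21322 + 7365 = -13957)
G + 47987/(-36495) = -13957 + 47987/(-36495) = -13957 + 47987*(-1/36495) = -13957 - 47987/36495 = -509408702/36495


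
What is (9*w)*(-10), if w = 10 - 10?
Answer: 0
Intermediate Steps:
w = 0
(9*w)*(-10) = (9*0)*(-10) = 0*(-10) = 0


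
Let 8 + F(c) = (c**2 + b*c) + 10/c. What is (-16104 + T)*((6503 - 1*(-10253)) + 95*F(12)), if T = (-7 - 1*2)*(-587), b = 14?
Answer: -989367637/2 ≈ -4.9468e+8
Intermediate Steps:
T = 5283 (T = (-7 - 2)*(-587) = -9*(-587) = 5283)
F(c) = -8 + c**2 + 10/c + 14*c (F(c) = -8 + ((c**2 + 14*c) + 10/c) = -8 + (c**2 + 10/c + 14*c) = -8 + c**2 + 10/c + 14*c)
(-16104 + T)*((6503 - 1*(-10253)) + 95*F(12)) = (-16104 + 5283)*((6503 - 1*(-10253)) + 95*(-8 + 12**2 + 10/12 + 14*12)) = -10821*((6503 + 10253) + 95*(-8 + 144 + 10*(1/12) + 168)) = -10821*(16756 + 95*(-8 + 144 + 5/6 + 168)) = -10821*(16756 + 95*(1829/6)) = -10821*(16756 + 173755/6) = -10821*274291/6 = -989367637/2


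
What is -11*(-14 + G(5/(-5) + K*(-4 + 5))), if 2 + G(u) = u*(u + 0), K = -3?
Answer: 0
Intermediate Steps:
G(u) = -2 + u² (G(u) = -2 + u*(u + 0) = -2 + u*u = -2 + u²)
-11*(-14 + G(5/(-5) + K*(-4 + 5))) = -11*(-14 + (-2 + (5/(-5) - 3*(-4 + 5))²)) = -11*(-14 + (-2 + (5*(-⅕) - 3*1)²)) = -11*(-14 + (-2 + (-1 - 3)²)) = -11*(-14 + (-2 + (-4)²)) = -11*(-14 + (-2 + 16)) = -11*(-14 + 14) = -11*0 = 0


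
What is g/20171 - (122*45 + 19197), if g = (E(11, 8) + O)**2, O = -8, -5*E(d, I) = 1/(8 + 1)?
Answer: -1008371860604/40846275 ≈ -24687.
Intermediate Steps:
E(d, I) = -1/45 (E(d, I) = -1/(5*(8 + 1)) = -1/5/9 = -1/5*1/9 = -1/45)
g = 130321/2025 (g = (-1/45 - 8)**2 = (-361/45)**2 = 130321/2025 ≈ 64.356)
g/20171 - (122*45 + 19197) = (130321/2025)/20171 - (122*45 + 19197) = (130321/2025)*(1/20171) - (5490 + 19197) = 130321/40846275 - 1*24687 = 130321/40846275 - 24687 = -1008371860604/40846275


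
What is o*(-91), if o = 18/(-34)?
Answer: 819/17 ≈ 48.176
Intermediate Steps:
o = -9/17 (o = 18*(-1/34) = -9/17 ≈ -0.52941)
o*(-91) = -9/17*(-91) = 819/17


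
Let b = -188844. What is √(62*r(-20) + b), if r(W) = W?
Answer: 2*I*√47521 ≈ 435.99*I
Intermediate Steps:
√(62*r(-20) + b) = √(62*(-20) - 188844) = √(-1240 - 188844) = √(-190084) = 2*I*√47521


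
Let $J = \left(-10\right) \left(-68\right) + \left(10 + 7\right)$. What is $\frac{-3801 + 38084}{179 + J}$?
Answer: $\frac{34283}{876} \approx 39.136$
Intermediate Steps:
$J = 697$ ($J = 680 + 17 = 697$)
$\frac{-3801 + 38084}{179 + J} = \frac{-3801 + 38084}{179 + 697} = \frac{34283}{876}$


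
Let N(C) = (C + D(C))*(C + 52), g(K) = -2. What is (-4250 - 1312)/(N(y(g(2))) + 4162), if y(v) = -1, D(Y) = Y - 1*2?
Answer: -2781/1979 ≈ -1.4053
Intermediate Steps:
D(Y) = -2 + Y (D(Y) = Y - 2 = -2 + Y)
N(C) = (-2 + 2*C)*(52 + C) (N(C) = (C + (-2 + C))*(C + 52) = (-2 + 2*C)*(52 + C))
(-4250 - 1312)/(N(y(g(2))) + 4162) = (-4250 - 1312)/((-104 + 2*(-1)**2 + 102*(-1)) + 4162) = -5562/((-104 + 2*1 - 102) + 4162) = -5562/((-104 + 2 - 102) + 4162) = -5562/(-204 + 4162) = -5562/3958 = -5562*1/3958 = -2781/1979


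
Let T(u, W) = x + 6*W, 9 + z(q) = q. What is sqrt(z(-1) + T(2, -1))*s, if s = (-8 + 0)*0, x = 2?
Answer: 0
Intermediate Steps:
z(q) = -9 + q
T(u, W) = 2 + 6*W
s = 0 (s = -8*0 = 0)
sqrt(z(-1) + T(2, -1))*s = sqrt((-9 - 1) + (2 + 6*(-1)))*0 = sqrt(-10 + (2 - 6))*0 = sqrt(-10 - 4)*0 = sqrt(-14)*0 = (I*sqrt(14))*0 = 0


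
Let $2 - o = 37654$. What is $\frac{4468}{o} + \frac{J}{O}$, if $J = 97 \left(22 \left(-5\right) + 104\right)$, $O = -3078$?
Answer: $\frac{340040}{4828869} \approx 0.070418$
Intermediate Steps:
$o = -37652$ ($o = 2 - 37654 = -37652$)
$J = -582$ ($J = 97 \left(-110 + 104\right) = 97 \left(-6\right) = -582$)
$\frac{4468}{o} + \frac{J}{O} = \frac{4468}{-37652} - \frac{582}{-3078} = 4468 \left(- \frac{1}{37652}\right) - - \frac{97}{513} = - \frac{1117}{9413} + \frac{97}{513} = \frac{340040}{4828869}$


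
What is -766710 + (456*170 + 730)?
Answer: -688460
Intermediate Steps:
-766710 + (456*170 + 730) = -766710 + (77520 + 730) = -766710 + 78250 = -688460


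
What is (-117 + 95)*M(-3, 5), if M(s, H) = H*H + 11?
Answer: -792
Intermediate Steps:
M(s, H) = 11 + H² (M(s, H) = H² + 11 = 11 + H²)
(-117 + 95)*M(-3, 5) = (-117 + 95)*(11 + 5²) = -22*(11 + 25) = -22*36 = -792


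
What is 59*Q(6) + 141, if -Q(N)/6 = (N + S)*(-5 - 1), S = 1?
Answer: 15009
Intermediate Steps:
Q(N) = 36 + 36*N (Q(N) = -6*(N + 1)*(-5 - 1) = -6*(1 + N)*(-6) = -6*(-6 - 6*N) = 36 + 36*N)
59*Q(6) + 141 = 59*(36 + 36*6) + 141 = 59*(36 + 216) + 141 = 59*252 + 141 = 14868 + 141 = 15009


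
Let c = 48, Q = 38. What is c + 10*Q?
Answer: 428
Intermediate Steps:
c + 10*Q = 48 + 10*38 = 48 + 380 = 428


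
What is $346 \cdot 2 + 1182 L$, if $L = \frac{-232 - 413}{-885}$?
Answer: $\frac{91654}{59} \approx 1553.5$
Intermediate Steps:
$L = \frac{43}{59}$ ($L = \left(-645\right) \left(- \frac{1}{885}\right) = \frac{43}{59} \approx 0.72881$)
$346 \cdot 2 + 1182 L = 346 \cdot 2 + 1182 \cdot \frac{43}{59} = 692 + \frac{50826}{59} = \frac{91654}{59}$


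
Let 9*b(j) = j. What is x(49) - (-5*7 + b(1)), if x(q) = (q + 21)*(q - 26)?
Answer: 14804/9 ≈ 1644.9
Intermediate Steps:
b(j) = j/9
x(q) = (-26 + q)*(21 + q) (x(q) = (21 + q)*(-26 + q) = (-26 + q)*(21 + q))
x(49) - (-5*7 + b(1)) = (-546 + 49**2 - 5*49) - (-5*7 + (1/9)*1) = (-546 + 2401 - 245) - (-35 + 1/9) = 1610 - 1*(-314/9) = 1610 + 314/9 = 14804/9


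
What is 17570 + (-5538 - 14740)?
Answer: -2708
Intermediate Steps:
17570 + (-5538 - 14740) = 17570 - 20278 = -2708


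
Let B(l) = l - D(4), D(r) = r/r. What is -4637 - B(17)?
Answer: -4653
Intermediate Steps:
D(r) = 1
B(l) = -1 + l (B(l) = l - 1*1 = l - 1 = -1 + l)
-4637 - B(17) = -4637 - (-1 + 17) = -4637 - 1*16 = -4637 - 16 = -4653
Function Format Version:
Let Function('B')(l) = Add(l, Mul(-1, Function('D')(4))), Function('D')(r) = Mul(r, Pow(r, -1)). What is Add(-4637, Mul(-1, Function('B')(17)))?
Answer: -4653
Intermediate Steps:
Function('D')(r) = 1
Function('B')(l) = Add(-1, l) (Function('B')(l) = Add(l, Mul(-1, 1)) = Add(l, -1) = Add(-1, l))
Add(-4637, Mul(-1, Function('B')(17))) = Add(-4637, Mul(-1, Add(-1, 17))) = Add(-4637, Mul(-1, 16)) = Add(-4637, -16) = -4653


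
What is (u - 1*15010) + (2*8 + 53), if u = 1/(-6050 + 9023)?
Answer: -44419592/2973 ≈ -14941.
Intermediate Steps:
u = 1/2973 ≈ 0.00033636
(u - 1*15010) + (2*8 + 53) = (1/2973 - 1*15010) + (2*8 + 53) = (1/2973 - 15010) + (16 + 53) = -44624729/2973 + 69 = -44419592/2973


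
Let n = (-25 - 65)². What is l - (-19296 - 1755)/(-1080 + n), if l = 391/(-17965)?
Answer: 8343031/2802540 ≈ 2.9770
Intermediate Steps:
n = 8100 (n = (-90)² = 8100)
l = -391/17965 (l = 391*(-1/17965) = -391/17965 ≈ -0.021765)
l - (-19296 - 1755)/(-1080 + n) = -391/17965 - (-19296 - 1755)/(-1080 + 8100) = -391/17965 - (-21051)/7020 = -391/17965 - 1*(-2339/780) = -391/17965 + 2339/780 = 8343031/2802540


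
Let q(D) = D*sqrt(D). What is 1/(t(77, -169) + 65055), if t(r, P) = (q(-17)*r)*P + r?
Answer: 65132/836200601721 - 221221*I*sqrt(17)/836200601721 ≈ 7.789e-8 - 1.0908e-6*I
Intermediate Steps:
q(D) = D**(3/2)
t(r, P) = r - 17*I*P*r*sqrt(17) (t(r, P) = ((-17)**(3/2)*r)*P + r = ((-17*I*sqrt(17))*r)*P + r = (-17*I*r*sqrt(17))*P + r = -17*I*P*r*sqrt(17) + r = r - 17*I*P*r*sqrt(17))
1/(t(77, -169) + 65055) = 1/(77*(1 - 17*I*(-169)*sqrt(17)) + 65055) = 1/(77*(1 + 2873*I*sqrt(17)) + 65055) = 1/((77 + 221221*I*sqrt(17)) + 65055) = 1/(65132 + 221221*I*sqrt(17))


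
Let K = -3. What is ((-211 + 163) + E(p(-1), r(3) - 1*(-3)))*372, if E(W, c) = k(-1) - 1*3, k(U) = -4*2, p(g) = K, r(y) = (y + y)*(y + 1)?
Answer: -21948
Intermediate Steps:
r(y) = 2*y*(1 + y) (r(y) = (2*y)*(1 + y) = 2*y*(1 + y))
p(g) = -3
k(U) = -8
E(W, c) = -11 (E(W, c) = -8 - 1*3 = -8 - 3 = -11)
((-211 + 163) + E(p(-1), r(3) - 1*(-3)))*372 = ((-211 + 163) - 11)*372 = (-48 - 11)*372 = -59*372 = -21948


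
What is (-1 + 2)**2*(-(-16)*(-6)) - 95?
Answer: -191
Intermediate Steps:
(-1 + 2)**2*(-(-16)*(-6)) - 95 = 1**2*(-4*24) - 95 = 1*(-96) - 95 = -96 - 95 = -191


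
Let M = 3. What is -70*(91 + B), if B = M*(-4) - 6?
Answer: -5110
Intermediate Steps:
B = -18 (B = 3*(-4) - 6 = -12 - 6 = -18)
-70*(91 + B) = -70*(91 - 18) = -70*73 = -5110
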